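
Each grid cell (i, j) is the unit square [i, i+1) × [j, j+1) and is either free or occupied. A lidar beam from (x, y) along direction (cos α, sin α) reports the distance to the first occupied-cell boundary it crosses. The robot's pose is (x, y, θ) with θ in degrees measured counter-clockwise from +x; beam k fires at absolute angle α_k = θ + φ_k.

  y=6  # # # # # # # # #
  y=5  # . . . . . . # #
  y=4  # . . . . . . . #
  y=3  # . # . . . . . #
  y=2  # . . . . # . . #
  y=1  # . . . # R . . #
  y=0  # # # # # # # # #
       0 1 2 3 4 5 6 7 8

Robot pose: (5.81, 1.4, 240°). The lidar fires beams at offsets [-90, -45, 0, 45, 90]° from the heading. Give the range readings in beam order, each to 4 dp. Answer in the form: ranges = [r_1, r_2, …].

ranges = [0.9353, 0.8386, 0.4619, 0.4141, 0.8000]

beam 1: φ=-90°, α=150°
  cosα=-0.8660 sinα=0.5000 | (5,1) | tMaxX 0.9353 tMaxY 1.2000 | tΔX 1.1547 tΔY 2.0000
    t=0.9353 [x] (4,1) — stop
  → r_1 = 0.9353
beam 2: φ=-45°, α=195°
  cosα=-0.9659 sinα=-0.2588 | (5,1) | tMaxX 0.8386 tMaxY 1.5455 | tΔX 1.0353 tΔY 3.8637
    t=0.8386 [x] (4,1) — stop
  → r_2 = 0.8386
beam 3: φ=0°, α=240°
  cosα=-0.5000 sinα=-0.8660 | (5,1) | tMaxX 1.6200 tMaxY 0.4619 | tΔX 2.0000 tΔY 1.1547
    t=0.4619 [y] (5,0) — stop
  → r_3 = 0.4619
beam 4: φ=45°, α=285°
  cosα=0.2588 sinα=-0.9659 | (5,1) | tMaxX 0.7341 tMaxY 0.4141 | tΔX 3.8637 tΔY 1.0353
    t=0.4141 [y] (5,0) — stop
  → r_4 = 0.4141
beam 5: φ=90°, α=330°
  cosα=0.8660 sinα=-0.5000 | (5,1) | tMaxX 0.2194 tMaxY 0.8000 | tΔX 1.1547 tΔY 2.0000
    t=0.2194 [x] (6,1)
    t=0.8000 [y] (6,0) — stop
  → r_5 = 0.8000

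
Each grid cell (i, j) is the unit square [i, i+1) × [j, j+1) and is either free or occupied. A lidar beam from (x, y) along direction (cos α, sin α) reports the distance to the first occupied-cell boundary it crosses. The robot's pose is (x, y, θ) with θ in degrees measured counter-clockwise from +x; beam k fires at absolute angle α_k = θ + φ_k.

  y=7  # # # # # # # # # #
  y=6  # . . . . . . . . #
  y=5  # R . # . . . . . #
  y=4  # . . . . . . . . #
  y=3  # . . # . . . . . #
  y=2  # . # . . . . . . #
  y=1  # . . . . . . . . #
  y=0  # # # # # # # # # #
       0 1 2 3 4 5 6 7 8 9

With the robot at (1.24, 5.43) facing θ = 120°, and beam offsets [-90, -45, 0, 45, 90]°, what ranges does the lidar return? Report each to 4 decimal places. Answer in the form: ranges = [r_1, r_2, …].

ranges = [3.1400, 1.6254, 0.4800, 0.2485, 0.2771]

beam 1: φ=-90°, α=30°
  d=(0.8660,0.5000)  start (1,5)  tX=0.8776 tY=1.1400  stride 1/|dx|=1.1547 1/|dy|=2.0000
    cross x-line → (2,5), t=0.8776
    cross y-line → (2,6), t=1.1400
    cross x-line → (3,6), t=2.0323
    cross y-line → (3,7), t=3.1400 (wall)
  → r_1 = 3.1400
beam 2: φ=-45°, α=75°
  d=(0.2588,0.9659)  start (1,5)  tX=2.9364 tY=0.5901  stride 1/|dx|=3.8637 1/|dy|=1.0353
    cross y-line → (1,6), t=0.5901
    cross y-line → (1,7), t=1.6254 (wall)
  → r_2 = 1.6254
beam 3: φ=0°, α=120°
  d=(-0.5000,0.8660)  start (1,5)  tX=0.4800 tY=0.6582  stride 1/|dx|=2.0000 1/|dy|=1.1547
    cross x-line → (0,5), t=0.4800 (wall)
  → r_3 = 0.4800
beam 4: φ=45°, α=165°
  d=(-0.9659,0.2588)  start (1,5)  tX=0.2485 tY=2.2023  stride 1/|dx|=1.0353 1/|dy|=3.8637
    cross x-line → (0,5), t=0.2485 (wall)
  → r_4 = 0.2485
beam 5: φ=90°, α=210°
  d=(-0.8660,-0.5000)  start (1,5)  tX=0.2771 tY=0.8600  stride 1/|dx|=1.1547 1/|dy|=2.0000
    cross x-line → (0,5), t=0.2771 (wall)
  → r_5 = 0.2771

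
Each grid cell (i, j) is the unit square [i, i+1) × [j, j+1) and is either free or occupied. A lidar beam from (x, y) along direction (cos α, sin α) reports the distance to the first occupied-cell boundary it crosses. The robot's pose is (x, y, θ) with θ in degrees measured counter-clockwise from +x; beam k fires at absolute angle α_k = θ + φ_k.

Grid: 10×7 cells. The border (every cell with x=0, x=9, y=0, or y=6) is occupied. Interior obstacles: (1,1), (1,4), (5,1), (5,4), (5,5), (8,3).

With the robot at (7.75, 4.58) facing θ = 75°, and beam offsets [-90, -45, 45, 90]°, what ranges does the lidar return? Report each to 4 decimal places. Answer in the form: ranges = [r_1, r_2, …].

beam 1: φ=-90°, α=345°
  d=(0.9659,-0.2588)  start (7,4)  tX=0.2588 tY=2.2409  stride 1/|dx|=1.0353 1/|dy|=3.8637
    cross x-line → (8,4), t=0.2588
    cross x-line → (9,4), t=1.2941 (wall)
  → r_1 = 1.2941
beam 2: φ=-45°, α=30°
  d=(0.8660,0.5000)  start (7,4)  tX=0.2887 tY=0.8400  stride 1/|dx|=1.1547 1/|dy|=2.0000
    cross x-line → (8,4), t=0.2887
    cross y-line → (8,5), t=0.8400
    cross x-line → (9,5), t=1.4434 (wall)
  → r_2 = 1.4434
beam 3: φ=45°, α=120°
  d=(-0.5000,0.8660)  start (7,4)  tX=1.5000 tY=0.4850  stride 1/|dx|=2.0000 1/|dy|=1.1547
    cross y-line → (7,5), t=0.4850
    cross x-line → (6,5), t=1.5000
    cross y-line → (6,6), t=1.6397 (wall)
  → r_3 = 1.6397
beam 4: φ=90°, α=165°
  d=(-0.9659,0.2588)  start (7,4)  tX=0.7765 tY=1.6228  stride 1/|dx|=1.0353 1/|dy|=3.8637
    cross x-line → (6,4), t=0.7765
    cross y-line → (6,5), t=1.6228
    cross x-line → (5,5), t=1.8117 (wall)
  → r_4 = 1.8117

ranges = [1.2941, 1.4434, 1.6397, 1.8117]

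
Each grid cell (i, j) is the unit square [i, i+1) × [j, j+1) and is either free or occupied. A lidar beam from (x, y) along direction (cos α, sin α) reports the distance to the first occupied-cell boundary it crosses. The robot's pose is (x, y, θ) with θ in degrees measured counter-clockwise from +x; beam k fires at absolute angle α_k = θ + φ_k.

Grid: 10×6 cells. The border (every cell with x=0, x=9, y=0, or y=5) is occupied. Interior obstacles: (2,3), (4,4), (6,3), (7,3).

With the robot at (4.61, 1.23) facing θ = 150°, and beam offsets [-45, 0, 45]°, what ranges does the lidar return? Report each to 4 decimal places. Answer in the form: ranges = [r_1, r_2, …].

beam 1: φ=-45°, α=105°
  direction (-0.2588, 0.9659); cell (4,1); t to first gridline: x 2.3569, y 0.7972 (then +3.8637 / +1.0353)
    (4,2) via y @ 0.7972
    (4,3) via y @ 1.8324
    (3,3) via x @ 2.3569
    (3,4) via y @ 2.8677
    (3,5) via y @ 3.9030  # hit
  → r_1 = 3.9030
beam 2: φ=0°, α=150°
  direction (-0.8660, 0.5000); cell (4,1); t to first gridline: x 0.7044, y 1.5400 (then +1.1547 / +2.0000)
    (3,1) via x @ 0.7044
    (3,2) via y @ 1.5400
    (2,2) via x @ 1.8591
    (1,2) via x @ 3.0138
    (1,3) via y @ 3.5400
    (0,3) via x @ 4.1685  # hit
  → r_2 = 4.1685
beam 3: φ=45°, α=195°
  direction (-0.9659, -0.2588); cell (4,1); t to first gridline: x 0.6315, y 0.8887 (then +1.0353 / +3.8637)
    (3,1) via x @ 0.6315
    (3,0) via y @ 0.8887  # hit
  → r_3 = 0.8887

ranges = [3.9030, 4.1685, 0.8887]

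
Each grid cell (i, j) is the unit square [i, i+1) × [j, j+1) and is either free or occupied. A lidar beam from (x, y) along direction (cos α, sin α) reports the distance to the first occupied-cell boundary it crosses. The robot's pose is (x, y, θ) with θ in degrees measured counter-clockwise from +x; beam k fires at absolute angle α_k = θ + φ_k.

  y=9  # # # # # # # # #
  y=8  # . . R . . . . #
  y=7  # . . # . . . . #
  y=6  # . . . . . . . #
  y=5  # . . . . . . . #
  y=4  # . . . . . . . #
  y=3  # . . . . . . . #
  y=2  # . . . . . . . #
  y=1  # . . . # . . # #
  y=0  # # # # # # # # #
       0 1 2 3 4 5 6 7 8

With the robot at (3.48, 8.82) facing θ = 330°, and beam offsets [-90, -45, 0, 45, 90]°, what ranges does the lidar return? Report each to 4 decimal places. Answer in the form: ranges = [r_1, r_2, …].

ranges = [0.9469, 0.8489, 5.2192, 0.6955, 0.2078]

beam 1: φ=-90°, α=240°
  direction (-0.5000, -0.8660); cell (3,8); t to first gridline: x 0.9600, y 0.9469 (then +2.0000 / +1.1547)
    (3,7) via y @ 0.9469  # hit
  → r_1 = 0.9469
beam 2: φ=-45°, α=285°
  direction (0.2588, -0.9659); cell (3,8); t to first gridline: x 2.0091, y 0.8489 (then +3.8637 / +1.0353)
    (3,7) via y @ 0.8489  # hit
  → r_2 = 0.8489
beam 3: φ=0°, α=330°
  direction (0.8660, -0.5000); cell (3,8); t to first gridline: x 0.6004, y 1.6400 (then +1.1547 / +2.0000)
    (4,8) via x @ 0.6004
    (4,7) via y @ 1.6400
    (5,7) via x @ 1.7551
    (6,7) via x @ 2.9098
    (6,6) via y @ 3.6400
    (7,6) via x @ 4.0645
    (8,6) via x @ 5.2192  # hit
  → r_3 = 5.2192
beam 4: φ=45°, α=15°
  direction (0.9659, 0.2588); cell (3,8); t to first gridline: x 0.5383, y 0.6955 (then +1.0353 / +3.8637)
    (4,8) via x @ 0.5383
    (4,9) via y @ 0.6955  # hit
  → r_4 = 0.6955
beam 5: φ=90°, α=60°
  direction (0.5000, 0.8660); cell (3,8); t to first gridline: x 1.0400, y 0.2078 (then +2.0000 / +1.1547)
    (3,9) via y @ 0.2078  # hit
  → r_5 = 0.2078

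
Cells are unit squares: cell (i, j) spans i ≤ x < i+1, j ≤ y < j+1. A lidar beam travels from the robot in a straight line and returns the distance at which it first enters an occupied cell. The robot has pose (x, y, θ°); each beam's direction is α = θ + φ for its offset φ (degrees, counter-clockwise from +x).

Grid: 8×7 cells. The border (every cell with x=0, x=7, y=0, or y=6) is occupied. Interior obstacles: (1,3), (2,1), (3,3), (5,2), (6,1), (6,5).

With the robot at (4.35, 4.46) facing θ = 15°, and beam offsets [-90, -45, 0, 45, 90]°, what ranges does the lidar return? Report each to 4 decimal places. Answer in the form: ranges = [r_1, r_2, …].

ranges = [2.5114, 3.0600, 2.0864, 1.7782, 1.5943]

beam 1: φ=-90°, α=285°
  cosα=0.2588 sinα=-0.9659 | (4,4) | tMaxX 2.5114 tMaxY 0.4762 | tΔX 3.8637 tΔY 1.0353
    t=0.4762 [y] (4,3)
    t=1.5115 [y] (4,2)
    t=2.5114 [x] (5,2) — stop
  → r_1 = 2.5114
beam 2: φ=-45°, α=330°
  cosα=0.8660 sinα=-0.5000 | (4,4) | tMaxX 0.7506 tMaxY 0.9200 | tΔX 1.1547 tΔY 2.0000
    t=0.7506 [x] (5,4)
    t=0.9200 [y] (5,3)
    t=1.9053 [x] (6,3)
    t=2.9200 [y] (6,2)
    t=3.0600 [x] (7,2) — stop
  → r_2 = 3.0600
beam 3: φ=0°, α=15°
  cosα=0.9659 sinα=0.2588 | (4,4) | tMaxX 0.6729 tMaxY 2.0864 | tΔX 1.0353 tΔY 3.8637
    t=0.6729 [x] (5,4)
    t=1.7082 [x] (6,4)
    t=2.0864 [y] (6,5) — stop
  → r_3 = 2.0864
beam 4: φ=45°, α=60°
  cosα=0.5000 sinα=0.8660 | (4,4) | tMaxX 1.3000 tMaxY 0.6235 | tΔX 2.0000 tΔY 1.1547
    t=0.6235 [y] (4,5)
    t=1.3000 [x] (5,5)
    t=1.7782 [y] (5,6) — stop
  → r_4 = 1.7782
beam 5: φ=90°, α=105°
  cosα=-0.2588 sinα=0.9659 | (4,4) | tMaxX 1.3523 tMaxY 0.5590 | tΔX 3.8637 tΔY 1.0353
    t=0.5590 [y] (4,5)
    t=1.3523 [x] (3,5)
    t=1.5943 [y] (3,6) — stop
  → r_5 = 1.5943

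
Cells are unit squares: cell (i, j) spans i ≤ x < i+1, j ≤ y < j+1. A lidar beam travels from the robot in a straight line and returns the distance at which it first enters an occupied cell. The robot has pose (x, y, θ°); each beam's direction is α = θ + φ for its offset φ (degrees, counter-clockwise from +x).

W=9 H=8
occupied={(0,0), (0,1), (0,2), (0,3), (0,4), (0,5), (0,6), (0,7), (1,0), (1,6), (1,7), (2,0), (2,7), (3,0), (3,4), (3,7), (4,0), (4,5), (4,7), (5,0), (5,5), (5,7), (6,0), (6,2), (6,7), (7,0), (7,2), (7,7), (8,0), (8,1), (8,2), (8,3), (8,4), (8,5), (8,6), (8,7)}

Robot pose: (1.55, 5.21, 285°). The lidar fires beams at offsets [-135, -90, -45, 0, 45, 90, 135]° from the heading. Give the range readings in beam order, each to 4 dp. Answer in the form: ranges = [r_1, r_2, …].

ranges = [0.6351, 0.5694, 1.1000, 4.3585, 1.6743, 2.5364, 2.0669]

beam 1: φ=-135°, α=150°
  d=(-0.8660,0.5000)  start (1,5)  tX=0.6351 tY=1.5800  stride 1/|dx|=1.1547 1/|dy|=2.0000
    cross x-line → (0,5), t=0.6351 (wall)
  → r_1 = 0.6351
beam 2: φ=-90°, α=195°
  d=(-0.9659,-0.2588)  start (1,5)  tX=0.5694 tY=0.8114  stride 1/|dx|=1.0353 1/|dy|=3.8637
    cross x-line → (0,5), t=0.5694 (wall)
  → r_2 = 0.5694
beam 3: φ=-45°, α=240°
  d=(-0.5000,-0.8660)  start (1,5)  tX=1.1000 tY=0.2425  stride 1/|dx|=2.0000 1/|dy|=1.1547
    cross y-line → (1,4), t=0.2425
    cross x-line → (0,4), t=1.1000 (wall)
  → r_3 = 1.1000
beam 4: φ=0°, α=285°
  d=(0.2588,-0.9659)  start (1,5)  tX=1.7387 tY=0.2174  stride 1/|dx|=3.8637 1/|dy|=1.0353
    cross y-line → (1,4), t=0.2174
    cross y-line → (1,3), t=1.2527
    cross x-line → (2,3), t=1.7387
    cross y-line → (2,2), t=2.2880
    cross y-line → (2,1), t=3.3232
    cross y-line → (2,0), t=4.3585 (wall)
  → r_4 = 4.3585
beam 5: φ=45°, α=330°
  d=(0.8660,-0.5000)  start (1,5)  tX=0.5196 tY=0.4200  stride 1/|dx|=1.1547 1/|dy|=2.0000
    cross y-line → (1,4), t=0.4200
    cross x-line → (2,4), t=0.5196
    cross x-line → (3,4), t=1.6743 (wall)
  → r_5 = 1.6743
beam 6: φ=90°, α=15°
  d=(0.9659,0.2588)  start (1,5)  tX=0.4659 tY=3.0523  stride 1/|dx|=1.0353 1/|dy|=3.8637
    cross x-line → (2,5), t=0.4659
    cross x-line → (3,5), t=1.5012
    cross x-line → (4,5), t=2.5364 (wall)
  → r_6 = 2.5364
beam 7: φ=135°, α=60°
  d=(0.5000,0.8660)  start (1,5)  tX=0.9000 tY=0.9122  stride 1/|dx|=2.0000 1/|dy|=1.1547
    cross x-line → (2,5), t=0.9000
    cross y-line → (2,6), t=0.9122
    cross y-line → (2,7), t=2.0669 (wall)
  → r_7 = 2.0669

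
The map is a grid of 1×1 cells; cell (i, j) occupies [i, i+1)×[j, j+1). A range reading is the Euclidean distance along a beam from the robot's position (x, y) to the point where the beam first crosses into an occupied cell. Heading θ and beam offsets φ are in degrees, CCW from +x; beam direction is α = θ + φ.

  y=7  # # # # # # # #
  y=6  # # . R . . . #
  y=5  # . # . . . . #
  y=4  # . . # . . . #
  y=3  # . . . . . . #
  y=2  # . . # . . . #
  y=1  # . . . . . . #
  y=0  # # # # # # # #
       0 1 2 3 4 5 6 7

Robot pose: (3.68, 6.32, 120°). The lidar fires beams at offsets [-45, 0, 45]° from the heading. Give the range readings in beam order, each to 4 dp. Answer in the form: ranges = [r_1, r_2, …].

beam 1: φ=-45°, α=75°
  cosα=0.2588 sinα=0.9659 | (3,6) | tMaxX 1.2364 tMaxY 0.7040 | tΔX 3.8637 tΔY 1.0353
    t=0.7040 [y] (3,7) — stop
  → r_1 = 0.7040
beam 2: φ=0°, α=120°
  cosα=-0.5000 sinα=0.8660 | (3,6) | tMaxX 1.3600 tMaxY 0.7852 | tΔX 2.0000 tΔY 1.1547
    t=0.7852 [y] (3,7) — stop
  → r_2 = 0.7852
beam 3: φ=45°, α=165°
  cosα=-0.9659 sinα=0.2588 | (3,6) | tMaxX 0.7040 tMaxY 2.6273 | tΔX 1.0353 tΔY 3.8637
    t=0.7040 [x] (2,6)
    t=1.7393 [x] (1,6) — stop
  → r_3 = 1.7393

ranges = [0.7040, 0.7852, 1.7393]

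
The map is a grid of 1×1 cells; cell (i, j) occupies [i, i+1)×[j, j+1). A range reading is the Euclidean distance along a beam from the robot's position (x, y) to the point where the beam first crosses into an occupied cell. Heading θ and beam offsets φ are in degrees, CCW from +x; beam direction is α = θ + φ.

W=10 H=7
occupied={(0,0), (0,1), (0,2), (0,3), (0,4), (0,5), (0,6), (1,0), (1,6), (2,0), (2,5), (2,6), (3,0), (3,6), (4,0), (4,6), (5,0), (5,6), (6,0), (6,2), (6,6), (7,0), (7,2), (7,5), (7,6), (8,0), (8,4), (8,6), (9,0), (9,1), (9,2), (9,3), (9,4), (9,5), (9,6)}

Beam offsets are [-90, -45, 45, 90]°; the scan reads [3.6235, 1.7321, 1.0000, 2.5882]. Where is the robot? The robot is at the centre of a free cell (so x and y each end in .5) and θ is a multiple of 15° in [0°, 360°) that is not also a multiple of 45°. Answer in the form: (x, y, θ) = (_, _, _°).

(x, y, θ) = (3.5, 4.5, 105°)

Candidates: 35 free-cell centres × 16 headings = 560 poses. Raycast each; keep the one whose scan matches to 4 dp.
  (3.5, 3.5, 150°): beam 1 = 2.8868 ≠ 3.6235 ✗
  (4.5, 2.5, 345°): beam 1 = 1.5529 ≠ 3.6235 ✗
  (6.5, 5.5, 255°): beam 1 = 1.9319 ≠ 3.6235 ✗
  (6.5, 3.5, 150°): beam 1 = 1.7321 ≠ 3.6235 ✗
  (5.5, 3.5, 240°): beam 1 = 3.0000 ≠ 3.6235 ✗
  …
  (3.5, 4.5, 105°): r_1=3.6235, r_2=1.7321, r_3=1.0000, r_4=2.5882 — all match ✓
No second candidate reproduces the full scan.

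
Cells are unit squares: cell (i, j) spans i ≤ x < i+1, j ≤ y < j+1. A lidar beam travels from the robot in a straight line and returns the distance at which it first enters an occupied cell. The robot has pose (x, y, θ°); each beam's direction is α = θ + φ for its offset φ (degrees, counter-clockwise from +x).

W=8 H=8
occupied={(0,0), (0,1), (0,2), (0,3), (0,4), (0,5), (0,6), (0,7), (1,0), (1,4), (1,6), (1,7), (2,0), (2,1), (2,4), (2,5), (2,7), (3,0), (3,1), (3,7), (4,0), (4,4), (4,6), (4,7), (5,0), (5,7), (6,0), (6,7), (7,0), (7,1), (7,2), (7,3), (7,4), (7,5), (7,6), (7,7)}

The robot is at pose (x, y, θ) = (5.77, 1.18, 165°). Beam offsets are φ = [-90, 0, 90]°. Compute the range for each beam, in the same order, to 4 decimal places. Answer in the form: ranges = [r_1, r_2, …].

beam 1: φ=-90°, α=75°
  d=(0.2588,0.9659)  start (5,1)  tX=0.8887 tY=0.8489  stride 1/|dx|=3.8637 1/|dy|=1.0353
    cross y-line → (5,2), t=0.8489
    cross x-line → (6,2), t=0.8887
    cross y-line → (6,3), t=1.8842
    cross y-line → (6,4), t=2.9195
    cross y-line → (6,5), t=3.9548
    cross x-line → (7,5), t=4.7524 (wall)
  → r_1 = 4.7524
beam 2: φ=0°, α=165°
  d=(-0.9659,0.2588)  start (5,1)  tX=0.7972 tY=3.1682  stride 1/|dx|=1.0353 1/|dy|=3.8637
    cross x-line → (4,1), t=0.7972
    cross x-line → (3,1), t=1.8324 (wall)
  → r_2 = 1.8324
beam 3: φ=90°, α=255°
  d=(-0.2588,-0.9659)  start (5,1)  tX=2.9751 tY=0.1863  stride 1/|dx|=3.8637 1/|dy|=1.0353
    cross y-line → (5,0), t=0.1863 (wall)
  → r_3 = 0.1863

ranges = [4.7524, 1.8324, 0.1863]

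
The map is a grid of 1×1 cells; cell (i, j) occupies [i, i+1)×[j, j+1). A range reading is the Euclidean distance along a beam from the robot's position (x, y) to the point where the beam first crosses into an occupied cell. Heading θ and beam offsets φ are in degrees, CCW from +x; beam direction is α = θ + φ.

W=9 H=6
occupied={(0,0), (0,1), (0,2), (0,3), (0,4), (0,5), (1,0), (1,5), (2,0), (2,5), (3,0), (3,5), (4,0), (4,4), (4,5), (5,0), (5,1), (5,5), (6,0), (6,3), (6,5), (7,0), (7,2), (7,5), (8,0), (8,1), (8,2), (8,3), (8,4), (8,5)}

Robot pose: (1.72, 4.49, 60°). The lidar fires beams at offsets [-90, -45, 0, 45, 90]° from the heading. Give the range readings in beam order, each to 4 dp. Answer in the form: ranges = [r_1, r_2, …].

ranges = [6.9800, 1.9705, 0.5889, 0.5280, 0.8314]

beam 1: φ=-90°, α=330°
  d=(0.8660,-0.5000)  start (1,4)  tX=0.3233 tY=0.9800  stride 1/|dx|=1.1547 1/|dy|=2.0000
    cross x-line → (2,4), t=0.3233
    cross y-line → (2,3), t=0.9800
    cross x-line → (3,3), t=1.4780
    cross x-line → (4,3), t=2.6327
    cross y-line → (4,2), t=2.9800
    cross x-line → (5,2), t=3.7874
    cross x-line → (6,2), t=4.9421
    cross y-line → (6,1), t=4.9800
    cross x-line → (7,1), t=6.0968
    cross y-line → (7,0), t=6.9800 (wall)
  → r_1 = 6.9800
beam 2: φ=-45°, α=15°
  d=(0.9659,0.2588)  start (1,4)  tX=0.2899 tY=1.9705  stride 1/|dx|=1.0353 1/|dy|=3.8637
    cross x-line → (2,4), t=0.2899
    cross x-line → (3,4), t=1.3252
    cross y-line → (3,5), t=1.9705 (wall)
  → r_2 = 1.9705
beam 3: φ=0°, α=60°
  d=(0.5000,0.8660)  start (1,4)  tX=0.5600 tY=0.5889  stride 1/|dx|=2.0000 1/|dy|=1.1547
    cross x-line → (2,4), t=0.5600
    cross y-line → (2,5), t=0.5889 (wall)
  → r_3 = 0.5889
beam 4: φ=45°, α=105°
  d=(-0.2588,0.9659)  start (1,4)  tX=2.7819 tY=0.5280  stride 1/|dx|=3.8637 1/|dy|=1.0353
    cross y-line → (1,5), t=0.5280 (wall)
  → r_4 = 0.5280
beam 5: φ=90°, α=150°
  d=(-0.8660,0.5000)  start (1,4)  tX=0.8314 tY=1.0200  stride 1/|dx|=1.1547 1/|dy|=2.0000
    cross x-line → (0,4), t=0.8314 (wall)
  → r_5 = 0.8314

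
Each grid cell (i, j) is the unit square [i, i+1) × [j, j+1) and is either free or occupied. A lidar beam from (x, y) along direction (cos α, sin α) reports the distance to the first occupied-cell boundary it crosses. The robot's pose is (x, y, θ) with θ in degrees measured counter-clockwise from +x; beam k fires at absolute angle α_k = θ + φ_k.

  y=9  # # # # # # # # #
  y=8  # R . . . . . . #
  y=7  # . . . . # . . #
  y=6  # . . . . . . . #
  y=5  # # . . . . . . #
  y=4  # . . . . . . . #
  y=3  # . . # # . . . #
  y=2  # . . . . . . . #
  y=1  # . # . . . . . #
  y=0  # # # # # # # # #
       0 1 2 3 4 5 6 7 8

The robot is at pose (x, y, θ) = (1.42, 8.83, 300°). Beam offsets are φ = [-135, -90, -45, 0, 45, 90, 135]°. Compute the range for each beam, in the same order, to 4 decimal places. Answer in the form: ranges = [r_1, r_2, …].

ranges = [0.4348, 0.4850, 1.6228, 5.5772, 3.7063, 0.3400, 0.1760]

beam 1: φ=-135°, α=165°
  dir = (cos 165°, sin 165°) = (-0.9659, 0.2588); from cell (1,8)
  next x-line at t=0.4348, next y-line at t=0.6568; Δt_x=1.0353, Δt_y=3.8637
    x: enter (0,8) at t=0.4348 ← occupied
  → r_1 = 0.4348
beam 2: φ=-90°, α=210°
  dir = (cos 210°, sin 210°) = (-0.8660, -0.5000); from cell (1,8)
  next x-line at t=0.4850, next y-line at t=1.6600; Δt_x=1.1547, Δt_y=2.0000
    x: enter (0,8) at t=0.4850 ← occupied
  → r_2 = 0.4850
beam 3: φ=-45°, α=255°
  dir = (cos 255°, sin 255°) = (-0.2588, -0.9659); from cell (1,8)
  next x-line at t=1.6228, next y-line at t=0.8593; Δt_x=3.8637, Δt_y=1.0353
    y: enter (1,7) at t=0.8593
    x: enter (0,7) at t=1.6228 ← occupied
  → r_3 = 1.6228
beam 4: φ=0°, α=300°
  dir = (cos 300°, sin 300°) = (0.5000, -0.8660); from cell (1,8)
  next x-line at t=1.1600, next y-line at t=0.9584; Δt_x=2.0000, Δt_y=1.1547
    y: enter (1,7) at t=0.9584
    x: enter (2,7) at t=1.1600
    y: enter (2,6) at t=2.1131
    x: enter (3,6) at t=3.1600
    y: enter (3,5) at t=3.2678
    y: enter (3,4) at t=4.4225
    x: enter (4,4) at t=5.1600
    y: enter (4,3) at t=5.5772 ← occupied
  → r_4 = 5.5772
beam 5: φ=45°, α=345°
  dir = (cos 345°, sin 345°) = (0.9659, -0.2588); from cell (1,8)
  next x-line at t=0.6005, next y-line at t=3.2069; Δt_x=1.0353, Δt_y=3.8637
    x: enter (2,8) at t=0.6005
    x: enter (3,8) at t=1.6357
    x: enter (4,8) at t=2.6710
    y: enter (4,7) at t=3.2069
    x: enter (5,7) at t=3.7063 ← occupied
  → r_5 = 3.7063
beam 6: φ=90°, α=30°
  dir = (cos 30°, sin 30°) = (0.8660, 0.5000); from cell (1,8)
  next x-line at t=0.6697, next y-line at t=0.3400; Δt_x=1.1547, Δt_y=2.0000
    y: enter (1,9) at t=0.3400 ← occupied
  → r_6 = 0.3400
beam 7: φ=135°, α=75°
  dir = (cos 75°, sin 75°) = (0.2588, 0.9659); from cell (1,8)
  next x-line at t=2.2409, next y-line at t=0.1760; Δt_x=3.8637, Δt_y=1.0353
    y: enter (1,9) at t=0.1760 ← occupied
  → r_7 = 0.1760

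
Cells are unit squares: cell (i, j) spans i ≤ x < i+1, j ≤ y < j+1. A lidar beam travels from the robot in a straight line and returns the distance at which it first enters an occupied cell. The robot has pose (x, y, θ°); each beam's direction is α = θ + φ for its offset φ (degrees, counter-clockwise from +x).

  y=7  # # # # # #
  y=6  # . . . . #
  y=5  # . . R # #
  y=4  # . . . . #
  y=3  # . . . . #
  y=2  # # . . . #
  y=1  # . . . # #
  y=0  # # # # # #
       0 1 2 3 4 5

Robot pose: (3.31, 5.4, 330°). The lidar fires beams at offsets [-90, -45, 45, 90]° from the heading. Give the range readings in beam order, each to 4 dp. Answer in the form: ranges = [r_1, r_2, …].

ranges = [2.7713, 3.5199, 0.7143, 1.8475]

beam 1: φ=-90°, α=240°
  cosα=-0.5000 sinα=-0.8660 | (3,5) | tMaxX 0.6200 tMaxY 0.4619 | tΔX 2.0000 tΔY 1.1547
    t=0.4619 [y] (3,4)
    t=0.6200 [x] (2,4)
    t=1.6166 [y] (2,3)
    t=2.6200 [x] (1,3)
    t=2.7713 [y] (1,2) — stop
  → r_1 = 2.7713
beam 2: φ=-45°, α=285°
  cosα=0.2588 sinα=-0.9659 | (3,5) | tMaxX 2.6660 tMaxY 0.4141 | tΔX 3.8637 tΔY 1.0353
    t=0.4141 [y] (3,4)
    t=1.4494 [y] (3,3)
    t=2.4847 [y] (3,2)
    t=2.6660 [x] (4,2)
    t=3.5199 [y] (4,1) — stop
  → r_2 = 3.5199
beam 3: φ=45°, α=15°
  cosα=0.9659 sinα=0.2588 | (3,5) | tMaxX 0.7143 tMaxY 2.3182 | tΔX 1.0353 tΔY 3.8637
    t=0.7143 [x] (4,5) — stop
  → r_3 = 0.7143
beam 4: φ=90°, α=60°
  cosα=0.5000 sinα=0.8660 | (3,5) | tMaxX 1.3800 tMaxY 0.6928 | tΔX 2.0000 tΔY 1.1547
    t=0.6928 [y] (3,6)
    t=1.3800 [x] (4,6)
    t=1.8475 [y] (4,7) — stop
  → r_4 = 1.8475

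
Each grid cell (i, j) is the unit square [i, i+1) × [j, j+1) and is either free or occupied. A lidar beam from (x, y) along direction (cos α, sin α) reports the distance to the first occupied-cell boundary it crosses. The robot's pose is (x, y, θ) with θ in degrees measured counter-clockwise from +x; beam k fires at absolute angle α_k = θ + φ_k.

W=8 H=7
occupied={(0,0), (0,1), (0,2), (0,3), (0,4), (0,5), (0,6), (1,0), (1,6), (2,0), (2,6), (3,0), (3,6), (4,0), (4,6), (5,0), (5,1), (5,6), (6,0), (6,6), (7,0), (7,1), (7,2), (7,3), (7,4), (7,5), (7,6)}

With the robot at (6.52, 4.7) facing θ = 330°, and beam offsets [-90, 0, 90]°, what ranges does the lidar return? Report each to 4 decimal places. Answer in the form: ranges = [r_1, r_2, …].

ranges = [4.2724, 0.5543, 0.9600]

beam 1: φ=-90°, α=240°
  dir = (cos 240°, sin 240°) = (-0.5000, -0.8660); from cell (6,4)
  next x-line at t=1.0400, next y-line at t=0.8083; Δt_x=2.0000, Δt_y=1.1547
    y: enter (6,3) at t=0.8083
    x: enter (5,3) at t=1.0400
    y: enter (5,2) at t=1.9630
    x: enter (4,2) at t=3.0400
    y: enter (4,1) at t=3.1177
    y: enter (4,0) at t=4.2724 ← occupied
  → r_1 = 4.2724
beam 2: φ=0°, α=330°
  dir = (cos 330°, sin 330°) = (0.8660, -0.5000); from cell (6,4)
  next x-line at t=0.5543, next y-line at t=1.4000; Δt_x=1.1547, Δt_y=2.0000
    x: enter (7,4) at t=0.5543 ← occupied
  → r_2 = 0.5543
beam 3: φ=90°, α=60°
  dir = (cos 60°, sin 60°) = (0.5000, 0.8660); from cell (6,4)
  next x-line at t=0.9600, next y-line at t=0.3464; Δt_x=2.0000, Δt_y=1.1547
    y: enter (6,5) at t=0.3464
    x: enter (7,5) at t=0.9600 ← occupied
  → r_3 = 0.9600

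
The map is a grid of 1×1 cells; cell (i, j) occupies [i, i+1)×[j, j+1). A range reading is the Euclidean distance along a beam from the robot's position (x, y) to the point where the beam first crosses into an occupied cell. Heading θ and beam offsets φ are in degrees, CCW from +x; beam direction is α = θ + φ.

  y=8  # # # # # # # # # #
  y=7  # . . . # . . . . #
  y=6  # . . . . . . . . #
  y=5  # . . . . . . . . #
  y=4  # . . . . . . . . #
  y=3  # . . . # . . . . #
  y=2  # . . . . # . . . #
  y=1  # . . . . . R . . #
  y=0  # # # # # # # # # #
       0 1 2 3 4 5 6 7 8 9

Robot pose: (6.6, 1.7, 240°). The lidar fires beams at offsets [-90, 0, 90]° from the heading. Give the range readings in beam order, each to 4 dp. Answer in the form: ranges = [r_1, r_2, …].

beam 1: φ=-90°, α=150°
  direction (-0.8660, 0.5000); cell (6,1); t to first gridline: x 0.6928, y 0.6000 (then +1.1547 / +2.0000)
    (6,2) via y @ 0.6000
    (5,2) via x @ 0.6928  # hit
  → r_1 = 0.6928
beam 2: φ=0°, α=240°
  direction (-0.5000, -0.8660); cell (6,1); t to first gridline: x 1.2000, y 0.8083 (then +2.0000 / +1.1547)
    (6,0) via y @ 0.8083  # hit
  → r_2 = 0.8083
beam 3: φ=90°, α=330°
  direction (0.8660, -0.5000); cell (6,1); t to first gridline: x 0.4619, y 1.4000 (then +1.1547 / +2.0000)
    (7,1) via x @ 0.4619
    (7,0) via y @ 1.4000  # hit
  → r_3 = 1.4000

ranges = [0.6928, 0.8083, 1.4000]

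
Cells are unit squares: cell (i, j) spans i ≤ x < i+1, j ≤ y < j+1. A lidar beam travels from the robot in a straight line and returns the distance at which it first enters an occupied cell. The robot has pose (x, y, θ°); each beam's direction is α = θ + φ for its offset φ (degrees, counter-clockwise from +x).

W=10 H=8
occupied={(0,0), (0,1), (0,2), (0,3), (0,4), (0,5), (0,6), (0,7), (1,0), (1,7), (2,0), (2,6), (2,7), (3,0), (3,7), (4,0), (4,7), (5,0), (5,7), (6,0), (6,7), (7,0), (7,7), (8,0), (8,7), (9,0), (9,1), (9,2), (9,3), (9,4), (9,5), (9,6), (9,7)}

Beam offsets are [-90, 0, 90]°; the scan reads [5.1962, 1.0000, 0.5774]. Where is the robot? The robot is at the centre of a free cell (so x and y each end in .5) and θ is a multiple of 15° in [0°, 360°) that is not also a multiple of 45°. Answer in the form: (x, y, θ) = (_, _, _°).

The pose lattice has 47·16 = 752 candidates. Test each by forward raycasting.
  (1.5, 1.5, 285°): beam 1 = 0.5176 ≠ 5.1962 ✗
  (1.5, 5.5, 30°): beam 3 = 1.0000 ≠ 0.5774 ✗
  (4.5, 3.5, 195°): beam 1 = 3.6235 ≠ 5.1962 ✗
  (8.5, 1.5, 240°): beam 1 = 8.6603 ≠ 5.1962 ✗
  …
  (5.5, 1.5, 210°): r_1=5.1962, r_2=1.0000, r_3=0.5774 — all match ✓
Unique over the lattice → pose = (5.5, 1.5, 210°).

(x, y, θ) = (5.5, 1.5, 210°)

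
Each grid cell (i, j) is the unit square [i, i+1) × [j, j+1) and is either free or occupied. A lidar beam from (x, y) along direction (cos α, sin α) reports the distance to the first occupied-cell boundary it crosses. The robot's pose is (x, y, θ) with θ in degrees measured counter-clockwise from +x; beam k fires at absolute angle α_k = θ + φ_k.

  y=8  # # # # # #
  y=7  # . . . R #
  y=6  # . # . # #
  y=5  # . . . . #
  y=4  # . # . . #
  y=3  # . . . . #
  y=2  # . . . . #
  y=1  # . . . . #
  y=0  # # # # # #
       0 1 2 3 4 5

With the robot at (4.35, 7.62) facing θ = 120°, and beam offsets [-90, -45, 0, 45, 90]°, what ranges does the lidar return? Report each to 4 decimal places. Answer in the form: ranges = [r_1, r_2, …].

beam 1: φ=-90°, α=30°
  d=(0.8660,0.5000)  start (4,7)  tX=0.7506 tY=0.7600  stride 1/|dx|=1.1547 1/|dy|=2.0000
    cross x-line → (5,7), t=0.7506 (wall)
  → r_1 = 0.7506
beam 2: φ=-45°, α=75°
  d=(0.2588,0.9659)  start (4,7)  tX=2.5114 tY=0.3934  stride 1/|dx|=3.8637 1/|dy|=1.0353
    cross y-line → (4,8), t=0.3934 (wall)
  → r_2 = 0.3934
beam 3: φ=0°, α=120°
  d=(-0.5000,0.8660)  start (4,7)  tX=0.7000 tY=0.4388  stride 1/|dx|=2.0000 1/|dy|=1.1547
    cross y-line → (4,8), t=0.4388 (wall)
  → r_3 = 0.4388
beam 4: φ=45°, α=165°
  d=(-0.9659,0.2588)  start (4,7)  tX=0.3623 tY=1.4682  stride 1/|dx|=1.0353 1/|dy|=3.8637
    cross x-line → (3,7), t=0.3623
    cross x-line → (2,7), t=1.3976
    cross y-line → (2,8), t=1.4682 (wall)
  → r_4 = 1.4682
beam 5: φ=90°, α=210°
  d=(-0.8660,-0.5000)  start (4,7)  tX=0.4041 tY=1.2400  stride 1/|dx|=1.1547 1/|dy|=2.0000
    cross x-line → (3,7), t=0.4041
    cross y-line → (3,6), t=1.2400
    cross x-line → (2,6), t=1.5588 (wall)
  → r_5 = 1.5588

ranges = [0.7506, 0.3934, 0.4388, 1.4682, 1.5588]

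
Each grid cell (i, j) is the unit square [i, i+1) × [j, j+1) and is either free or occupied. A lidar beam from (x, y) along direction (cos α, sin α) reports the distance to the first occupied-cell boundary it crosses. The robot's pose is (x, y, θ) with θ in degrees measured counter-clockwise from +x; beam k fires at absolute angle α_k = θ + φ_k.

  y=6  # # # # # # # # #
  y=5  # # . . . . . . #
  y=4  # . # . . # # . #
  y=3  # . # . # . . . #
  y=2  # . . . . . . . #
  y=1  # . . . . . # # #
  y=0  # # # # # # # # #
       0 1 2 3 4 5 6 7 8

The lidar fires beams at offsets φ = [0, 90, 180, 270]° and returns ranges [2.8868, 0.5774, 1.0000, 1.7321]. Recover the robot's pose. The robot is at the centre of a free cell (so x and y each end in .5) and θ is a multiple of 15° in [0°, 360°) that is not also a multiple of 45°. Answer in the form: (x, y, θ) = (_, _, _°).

Enumerate (i+0.5, j+0.5, θ) over the 27 free cells and 16 admissible headings. For each, cast all 4 beams and compare to the given ranges.
  (4.5, 4.5, 30°): beam 1 = 0.5774 ≠ 2.8868 ✗
  (7.5, 3.5, 300°): beam 1 = 1.0000 ≠ 2.8868 ✗
  (5.5, 1.5, 120°): beam 1 = 1.7321 ≠ 2.8868 ✗
  …
  (3.5, 1.5, 150°): r_1=2.8868, r_2=0.5774, r_3=1.0000, r_4=1.7321 — all match ✓
Only this pose fits every beam.

(x, y, θ) = (3.5, 1.5, 150°)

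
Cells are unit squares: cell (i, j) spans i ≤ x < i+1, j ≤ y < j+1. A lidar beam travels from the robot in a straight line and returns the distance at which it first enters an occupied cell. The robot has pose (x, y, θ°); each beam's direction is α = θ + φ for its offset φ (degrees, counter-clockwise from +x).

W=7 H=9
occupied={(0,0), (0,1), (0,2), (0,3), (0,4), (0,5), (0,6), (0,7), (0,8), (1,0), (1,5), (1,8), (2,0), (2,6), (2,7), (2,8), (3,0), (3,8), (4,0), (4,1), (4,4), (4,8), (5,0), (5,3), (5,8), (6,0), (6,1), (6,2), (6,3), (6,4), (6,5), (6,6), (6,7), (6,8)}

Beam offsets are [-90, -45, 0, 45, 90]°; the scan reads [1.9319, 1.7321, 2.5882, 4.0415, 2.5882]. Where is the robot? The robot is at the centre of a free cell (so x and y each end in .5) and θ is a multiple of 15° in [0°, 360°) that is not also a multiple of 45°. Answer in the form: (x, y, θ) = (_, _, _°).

(x, y, θ) = (3.5, 4.5, 195°)

The pose lattice has 29·16 = 464 candidates. Test each by forward raycasting.
  (5.5, 6.5, 105°): beam 1 = 0.5176 ≠ 1.9319 ✗
  (2.5, 4.5, 30°): beam 1 = 3.0000 ≠ 1.9319 ✗
  (2.5, 5.5, 30°): beam 1 = 4.0415 ≠ 1.9319 ✗
  (3.5, 7.5, 60°): beam 1 = 2.8868 ≠ 1.9319 ✗
  (3.5, 7.5, 195°): beam 1 = 0.5176 ≠ 1.9319 ✗
  …
  (3.5, 4.5, 195°): r_1=1.9319, r_2=1.7321, r_3=2.5882, r_4=4.0415, r_5=2.5882 — all match ✓
Unique over the lattice → pose = (3.5, 4.5, 195°).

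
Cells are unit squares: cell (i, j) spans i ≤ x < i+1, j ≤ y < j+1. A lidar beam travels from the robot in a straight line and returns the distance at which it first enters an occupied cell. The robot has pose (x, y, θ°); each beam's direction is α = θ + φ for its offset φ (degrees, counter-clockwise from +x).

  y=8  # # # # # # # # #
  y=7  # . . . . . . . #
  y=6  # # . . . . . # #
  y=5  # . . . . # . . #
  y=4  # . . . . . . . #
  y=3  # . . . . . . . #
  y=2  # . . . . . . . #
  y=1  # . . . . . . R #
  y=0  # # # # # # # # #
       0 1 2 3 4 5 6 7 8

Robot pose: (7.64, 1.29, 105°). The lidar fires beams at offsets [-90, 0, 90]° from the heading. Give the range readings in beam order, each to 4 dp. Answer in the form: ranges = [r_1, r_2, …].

ranges = [0.3727, 6.9467, 1.1205]

beam 1: φ=-90°, α=15°
  cosα=0.9659 sinα=0.2588 | (7,1) | tMaxX 0.3727 tMaxY 2.7432 | tΔX 1.0353 tΔY 3.8637
    t=0.3727 [x] (8,1) — stop
  → r_1 = 0.3727
beam 2: φ=0°, α=105°
  cosα=-0.2588 sinα=0.9659 | (7,1) | tMaxX 2.4728 tMaxY 0.7350 | tΔX 3.8637 tΔY 1.0353
    t=0.7350 [y] (7,2)
    t=1.7703 [y] (7,3)
    t=2.4728 [x] (6,3)
    t=2.8056 [y] (6,4)
    t=3.8409 [y] (6,5)
    t=4.8762 [y] (6,6)
    t=5.9114 [y] (6,7)
    t=6.3365 [x] (5,7)
    t=6.9467 [y] (5,8) — stop
  → r_2 = 6.9467
beam 3: φ=90°, α=195°
  cosα=-0.9659 sinα=-0.2588 | (7,1) | tMaxX 0.6626 tMaxY 1.1205 | tΔX 1.0353 tΔY 3.8637
    t=0.6626 [x] (6,1)
    t=1.1205 [y] (6,0) — stop
  → r_3 = 1.1205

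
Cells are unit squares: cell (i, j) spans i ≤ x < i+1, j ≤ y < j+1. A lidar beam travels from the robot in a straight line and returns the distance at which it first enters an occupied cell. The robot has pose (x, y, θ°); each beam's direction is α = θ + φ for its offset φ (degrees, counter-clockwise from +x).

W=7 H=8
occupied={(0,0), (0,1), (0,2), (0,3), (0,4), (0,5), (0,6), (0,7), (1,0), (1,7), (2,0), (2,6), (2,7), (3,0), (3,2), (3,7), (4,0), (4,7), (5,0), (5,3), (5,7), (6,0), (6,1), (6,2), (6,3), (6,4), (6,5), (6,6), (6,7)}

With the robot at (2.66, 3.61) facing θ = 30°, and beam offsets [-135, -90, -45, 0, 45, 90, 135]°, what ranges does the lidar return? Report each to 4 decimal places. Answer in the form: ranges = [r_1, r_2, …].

beam 1: φ=-135°, α=255°
  cosα=-0.2588 sinα=-0.9659 | (2,3) | tMaxX 2.5500 tMaxY 0.6315 | tΔX 3.8637 tΔY 1.0353
    t=0.6315 [y] (2,2)
    t=1.6668 [y] (2,1)
    t=2.5500 [x] (1,1)
    t=2.7021 [y] (1,0) — stop
  → r_1 = 2.7021
beam 2: φ=-90°, α=300°
  cosα=0.5000 sinα=-0.8660 | (2,3) | tMaxX 0.6800 tMaxY 0.7044 | tΔX 2.0000 tΔY 1.1547
    t=0.6800 [x] (3,3)
    t=0.7044 [y] (3,2) — stop
  → r_2 = 0.7044
beam 3: φ=-45°, α=345°
  cosα=0.9659 sinα=-0.2588 | (2,3) | tMaxX 0.3520 tMaxY 2.3569 | tΔX 1.0353 tΔY 3.8637
    t=0.3520 [x] (3,3)
    t=1.3873 [x] (4,3)
    t=2.3569 [y] (4,2)
    t=2.4225 [x] (5,2)
    t=3.4578 [x] (6,2) — stop
  → r_3 = 3.4578
beam 4: φ=0°, α=30°
  cosα=0.8660 sinα=0.5000 | (2,3) | tMaxX 0.3926 tMaxY 0.7800 | tΔX 1.1547 tΔY 2.0000
    t=0.3926 [x] (3,3)
    t=0.7800 [y] (3,4)
    t=1.5473 [x] (4,4)
    t=2.7020 [x] (5,4)
    t=2.7800 [y] (5,5)
    t=3.8567 [x] (6,5) — stop
  → r_4 = 3.8567
beam 5: φ=45°, α=75°
  cosα=0.2588 sinα=0.9659 | (2,3) | tMaxX 1.3137 tMaxY 0.4038 | tΔX 3.8637 tΔY 1.0353
    t=0.4038 [y] (2,4)
    t=1.3137 [x] (3,4)
    t=1.4390 [y] (3,5)
    t=2.4743 [y] (3,6)
    t=3.5096 [y] (3,7) — stop
  → r_5 = 3.5096
beam 6: φ=90°, α=120°
  cosα=-0.5000 sinα=0.8660 | (2,3) | tMaxX 1.3200 tMaxY 0.4503 | tΔX 2.0000 tΔY 1.1547
    t=0.4503 [y] (2,4)
    t=1.3200 [x] (1,4)
    t=1.6050 [y] (1,5)
    t=2.7597 [y] (1,6)
    t=3.3200 [x] (0,6) — stop
  → r_6 = 3.3200
beam 7: φ=135°, α=165°
  cosα=-0.9659 sinα=0.2588 | (2,3) | tMaxX 0.6833 tMaxY 1.5068 | tΔX 1.0353 tΔY 3.8637
    t=0.6833 [x] (1,3)
    t=1.5068 [y] (1,4)
    t=1.7186 [x] (0,4) — stop
  → r_7 = 1.7186

ranges = [2.7021, 0.7044, 3.4578, 3.8567, 3.5096, 3.3200, 1.7186]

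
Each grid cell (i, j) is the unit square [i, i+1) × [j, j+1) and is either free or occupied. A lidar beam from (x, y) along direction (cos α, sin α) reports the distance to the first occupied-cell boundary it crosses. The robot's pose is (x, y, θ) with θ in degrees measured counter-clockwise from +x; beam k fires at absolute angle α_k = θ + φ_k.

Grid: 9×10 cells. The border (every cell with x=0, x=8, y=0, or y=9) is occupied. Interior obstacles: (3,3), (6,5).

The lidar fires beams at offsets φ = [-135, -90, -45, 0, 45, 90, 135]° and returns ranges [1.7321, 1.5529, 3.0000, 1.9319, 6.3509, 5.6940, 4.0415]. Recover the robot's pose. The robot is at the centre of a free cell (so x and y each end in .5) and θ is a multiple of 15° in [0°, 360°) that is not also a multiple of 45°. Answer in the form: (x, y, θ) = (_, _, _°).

(x, y, θ) = (2.5, 5.5, 285°)

Enumerate (i+0.5, j+0.5, θ) over the 54 free cells and 16 admissible headings. For each, cast all 7 beams and compare to the given ranges.
  (1.5, 4.5, 330°): beam 1 = 0.5176 ≠ 1.7321 ✗
  (3.5, 8.5, 15°): beam 1 = 5.0000 ≠ 1.7321 ✗
  (5.5, 2.5, 330°): beam 1 = 4.6587 ≠ 1.7321 ✗
  (3.5, 7.5, 300°): beam 1 = 2.5882 ≠ 1.7321 ✗
  (7.5, 6.5, 210°): beam 1 = 1.9319 ≠ 1.7321 ✗
  …
  (2.5, 5.5, 285°): r_1=1.7321, r_2=1.5529, r_3=3.0000, r_4=1.9319, r_5=6.3509, r_6=5.6940, r_7=4.0415 — all match ✓
No second candidate reproduces the full scan.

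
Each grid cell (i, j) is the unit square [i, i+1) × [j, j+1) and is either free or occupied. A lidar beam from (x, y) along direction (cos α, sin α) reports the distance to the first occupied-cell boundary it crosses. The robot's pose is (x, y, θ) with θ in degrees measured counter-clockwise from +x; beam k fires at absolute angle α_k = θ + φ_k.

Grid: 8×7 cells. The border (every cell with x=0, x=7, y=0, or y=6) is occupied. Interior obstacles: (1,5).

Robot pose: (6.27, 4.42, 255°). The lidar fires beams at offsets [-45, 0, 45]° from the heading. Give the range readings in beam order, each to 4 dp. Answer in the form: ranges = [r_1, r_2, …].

beam 1: φ=-45°, α=210°
  d=(-0.8660,-0.5000)  start (6,4)  tX=0.3118 tY=0.8400  stride 1/|dx|=1.1547 1/|dy|=2.0000
    cross x-line → (5,4), t=0.3118
    cross y-line → (5,3), t=0.8400
    cross x-line → (4,3), t=1.4665
    cross x-line → (3,3), t=2.6212
    cross y-line → (3,2), t=2.8400
    cross x-line → (2,2), t=3.7759
    cross y-line → (2,1), t=4.8400
    cross x-line → (1,1), t=4.9306
    cross x-line → (0,1), t=6.0853 (wall)
  → r_1 = 6.0853
beam 2: φ=0°, α=255°
  d=(-0.2588,-0.9659)  start (6,4)  tX=1.0432 tY=0.4348  stride 1/|dx|=3.8637 1/|dy|=1.0353
    cross y-line → (6,3), t=0.4348
    cross x-line → (5,3), t=1.0432
    cross y-line → (5,2), t=1.4701
    cross y-line → (5,1), t=2.5054
    cross y-line → (5,0), t=3.5406 (wall)
  → r_2 = 3.5406
beam 3: φ=45°, α=300°
  d=(0.5000,-0.8660)  start (6,4)  tX=1.4600 tY=0.4850  stride 1/|dx|=2.0000 1/|dy|=1.1547
    cross y-line → (6,3), t=0.4850
    cross x-line → (7,3), t=1.4600 (wall)
  → r_3 = 1.4600

ranges = [6.0853, 3.5406, 1.4600]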